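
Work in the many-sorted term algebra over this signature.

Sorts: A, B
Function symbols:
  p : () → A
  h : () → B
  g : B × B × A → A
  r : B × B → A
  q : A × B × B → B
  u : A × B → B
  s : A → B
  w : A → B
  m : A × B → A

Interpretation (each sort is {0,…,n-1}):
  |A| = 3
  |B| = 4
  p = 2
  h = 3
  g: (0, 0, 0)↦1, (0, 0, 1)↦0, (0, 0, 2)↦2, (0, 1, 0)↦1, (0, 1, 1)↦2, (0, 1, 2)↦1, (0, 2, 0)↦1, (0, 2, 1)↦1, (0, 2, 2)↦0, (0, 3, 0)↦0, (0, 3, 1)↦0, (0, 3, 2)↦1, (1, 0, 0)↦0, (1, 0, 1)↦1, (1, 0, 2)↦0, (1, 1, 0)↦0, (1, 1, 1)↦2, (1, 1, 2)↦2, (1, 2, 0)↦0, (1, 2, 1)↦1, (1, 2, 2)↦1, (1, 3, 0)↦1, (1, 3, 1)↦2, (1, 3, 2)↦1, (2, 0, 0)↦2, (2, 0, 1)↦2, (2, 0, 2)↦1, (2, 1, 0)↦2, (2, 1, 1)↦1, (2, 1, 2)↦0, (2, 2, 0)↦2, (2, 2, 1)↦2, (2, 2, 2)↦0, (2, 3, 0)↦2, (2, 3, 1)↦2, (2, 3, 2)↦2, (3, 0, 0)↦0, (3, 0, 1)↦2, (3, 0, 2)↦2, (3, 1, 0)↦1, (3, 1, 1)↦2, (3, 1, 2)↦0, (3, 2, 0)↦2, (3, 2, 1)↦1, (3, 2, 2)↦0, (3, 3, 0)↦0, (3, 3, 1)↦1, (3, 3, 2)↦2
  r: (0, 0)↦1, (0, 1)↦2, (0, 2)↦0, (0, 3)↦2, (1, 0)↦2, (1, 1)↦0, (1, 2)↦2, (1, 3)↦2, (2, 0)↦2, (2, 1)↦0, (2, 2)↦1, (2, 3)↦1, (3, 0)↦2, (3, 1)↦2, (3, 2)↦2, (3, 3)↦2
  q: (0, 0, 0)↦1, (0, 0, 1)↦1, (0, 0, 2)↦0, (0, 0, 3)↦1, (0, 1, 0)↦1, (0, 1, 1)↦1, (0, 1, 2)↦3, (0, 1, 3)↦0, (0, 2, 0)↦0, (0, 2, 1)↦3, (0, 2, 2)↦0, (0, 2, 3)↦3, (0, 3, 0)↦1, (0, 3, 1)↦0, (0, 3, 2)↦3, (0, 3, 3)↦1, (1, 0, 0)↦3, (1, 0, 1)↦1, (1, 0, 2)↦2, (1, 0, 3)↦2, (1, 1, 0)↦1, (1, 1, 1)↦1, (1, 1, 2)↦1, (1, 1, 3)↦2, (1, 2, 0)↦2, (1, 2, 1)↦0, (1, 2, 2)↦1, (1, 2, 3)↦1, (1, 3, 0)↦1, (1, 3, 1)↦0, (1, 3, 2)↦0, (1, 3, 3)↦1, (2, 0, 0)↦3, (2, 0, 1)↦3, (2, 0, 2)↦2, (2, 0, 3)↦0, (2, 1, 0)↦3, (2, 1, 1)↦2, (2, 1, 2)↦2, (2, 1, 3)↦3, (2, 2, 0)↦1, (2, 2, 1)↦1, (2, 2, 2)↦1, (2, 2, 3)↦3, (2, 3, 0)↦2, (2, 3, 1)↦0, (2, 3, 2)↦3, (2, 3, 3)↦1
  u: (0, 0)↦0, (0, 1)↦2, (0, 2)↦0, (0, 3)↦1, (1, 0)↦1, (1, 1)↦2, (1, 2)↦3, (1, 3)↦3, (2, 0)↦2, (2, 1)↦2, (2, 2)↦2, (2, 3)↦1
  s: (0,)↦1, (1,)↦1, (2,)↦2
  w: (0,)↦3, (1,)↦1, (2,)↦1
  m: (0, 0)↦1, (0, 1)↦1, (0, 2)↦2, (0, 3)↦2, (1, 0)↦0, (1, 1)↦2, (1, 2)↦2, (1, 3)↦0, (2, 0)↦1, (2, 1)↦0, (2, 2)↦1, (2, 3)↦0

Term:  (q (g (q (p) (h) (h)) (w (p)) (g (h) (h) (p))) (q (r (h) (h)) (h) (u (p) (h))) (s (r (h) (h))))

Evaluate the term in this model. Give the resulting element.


value = 2

  p = 2
  h = 3
  h = 3
  (q (p) (h) (h)) = q(2, 3, 3) = 1
  p = 2
  (w (p)) = w(2,) = 1
  h = 3
  h = 3
  p = 2
  (g (h) (h) (p)) = g(3, 3, 2) = 2
  (g (q (p) (h) (h)) (w (p)) (g (h) (h) (p))) = g(1, 1, 2) = 2
  h = 3
  h = 3
  (r (h) (h)) = r(3, 3) = 2
  h = 3
  p = 2
  h = 3
  (u (p) (h)) = u(2, 3) = 1
  (q (r (h) (h)) (h) (u (p) (h))) = q(2, 3, 1) = 0
  h = 3
  h = 3
  (r (h) (h)) = r(3, 3) = 2
  (s (r (h) (h))) = s(2,) = 2
  (q (g (q (p) (h) (h)) (w (p)) (g (h) (h) (p))) (q (r (h) (h)) (h) (u (p) (h))) (s (r (h) (h)))) = q(2, 0, 2) = 2


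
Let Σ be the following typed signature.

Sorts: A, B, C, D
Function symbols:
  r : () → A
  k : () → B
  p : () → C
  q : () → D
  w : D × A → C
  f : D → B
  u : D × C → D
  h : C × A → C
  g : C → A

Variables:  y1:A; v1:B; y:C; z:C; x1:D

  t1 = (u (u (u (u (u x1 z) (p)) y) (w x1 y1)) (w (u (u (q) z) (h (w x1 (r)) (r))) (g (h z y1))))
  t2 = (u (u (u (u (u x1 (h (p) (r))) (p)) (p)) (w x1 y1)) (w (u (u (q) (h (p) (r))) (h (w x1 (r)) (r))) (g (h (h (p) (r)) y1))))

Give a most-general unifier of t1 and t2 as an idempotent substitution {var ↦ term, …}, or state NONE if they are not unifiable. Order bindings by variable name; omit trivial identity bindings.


{y ↦ (p), z ↦ (h (p) (r))}


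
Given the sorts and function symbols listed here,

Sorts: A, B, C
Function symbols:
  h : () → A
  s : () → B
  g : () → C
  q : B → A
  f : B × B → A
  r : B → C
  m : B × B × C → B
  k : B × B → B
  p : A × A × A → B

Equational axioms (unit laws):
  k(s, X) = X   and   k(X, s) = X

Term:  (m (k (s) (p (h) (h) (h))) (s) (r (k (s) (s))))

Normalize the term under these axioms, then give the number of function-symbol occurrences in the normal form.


size = 8

1. (m (k (s) (p (h) (h) (h))) (s) (r (k (s) (s))))  →  (m (p (h) (h) (h)) (s) (r (k (s) (s))))
2. (m (p (h) (h) (h)) (s) (r (k (s) (s))))  →  (m (p (h) (h) (h)) (s) (r (s)))
normal form: (m (p (h) (h) (h)) (s) (r (s)))


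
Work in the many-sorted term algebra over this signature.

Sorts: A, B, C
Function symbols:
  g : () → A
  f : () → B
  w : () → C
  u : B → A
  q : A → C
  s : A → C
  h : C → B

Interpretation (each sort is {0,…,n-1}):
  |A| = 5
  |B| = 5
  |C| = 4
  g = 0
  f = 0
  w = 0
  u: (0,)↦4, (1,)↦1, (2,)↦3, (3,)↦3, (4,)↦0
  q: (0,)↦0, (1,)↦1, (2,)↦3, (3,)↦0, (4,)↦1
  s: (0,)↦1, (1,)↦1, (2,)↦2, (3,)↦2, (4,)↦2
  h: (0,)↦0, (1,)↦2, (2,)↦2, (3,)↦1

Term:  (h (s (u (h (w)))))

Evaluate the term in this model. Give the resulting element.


value = 2

  w = 0
  (h (w)) = h(0,) = 0
  (u (h (w))) = u(0,) = 4
  (s (u (h (w)))) = s(4,) = 2
  (h (s (u (h (w))))) = h(2,) = 2


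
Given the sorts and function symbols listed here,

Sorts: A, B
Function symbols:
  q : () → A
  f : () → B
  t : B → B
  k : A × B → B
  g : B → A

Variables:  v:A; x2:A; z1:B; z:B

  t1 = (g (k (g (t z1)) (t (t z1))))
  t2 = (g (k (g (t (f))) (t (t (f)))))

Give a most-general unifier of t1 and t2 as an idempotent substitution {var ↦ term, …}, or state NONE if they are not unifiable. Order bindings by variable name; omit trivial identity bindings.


{z1 ↦ (f)}


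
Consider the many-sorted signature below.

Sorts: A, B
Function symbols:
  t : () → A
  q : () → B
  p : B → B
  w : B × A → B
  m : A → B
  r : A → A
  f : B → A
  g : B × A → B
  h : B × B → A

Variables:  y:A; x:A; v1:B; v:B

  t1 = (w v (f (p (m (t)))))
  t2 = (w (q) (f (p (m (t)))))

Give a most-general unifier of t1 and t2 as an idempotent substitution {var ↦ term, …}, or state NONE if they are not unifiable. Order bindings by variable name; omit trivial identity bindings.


{v ↦ (q)}


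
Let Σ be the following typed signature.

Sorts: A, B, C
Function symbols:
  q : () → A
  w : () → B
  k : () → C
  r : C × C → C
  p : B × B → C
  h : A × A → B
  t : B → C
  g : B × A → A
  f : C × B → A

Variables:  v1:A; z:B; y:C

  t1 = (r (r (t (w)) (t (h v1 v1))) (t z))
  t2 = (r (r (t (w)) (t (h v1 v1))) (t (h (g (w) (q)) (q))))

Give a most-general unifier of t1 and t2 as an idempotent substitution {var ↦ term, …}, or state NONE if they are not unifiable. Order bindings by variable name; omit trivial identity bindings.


{z ↦ (h (g (w) (q)) (q))}


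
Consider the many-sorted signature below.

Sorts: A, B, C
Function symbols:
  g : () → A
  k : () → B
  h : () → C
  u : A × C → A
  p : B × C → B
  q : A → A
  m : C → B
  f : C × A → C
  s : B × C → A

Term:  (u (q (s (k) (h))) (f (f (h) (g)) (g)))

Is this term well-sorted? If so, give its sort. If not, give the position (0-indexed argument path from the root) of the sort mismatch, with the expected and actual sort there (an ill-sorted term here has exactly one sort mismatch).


well-sorted; sort = A

      (k) : B
      (h) : C
    (s (k) (h)) : A
  (q (s (k) (h))) : A
      (h) : C
      (g) : A
    (f (h) (g)) : C
    (g) : A
  (f (f (h) (g)) (g)) : C
(u (q (s (k) (h))) (f (f (h) (g)) (g))) : A


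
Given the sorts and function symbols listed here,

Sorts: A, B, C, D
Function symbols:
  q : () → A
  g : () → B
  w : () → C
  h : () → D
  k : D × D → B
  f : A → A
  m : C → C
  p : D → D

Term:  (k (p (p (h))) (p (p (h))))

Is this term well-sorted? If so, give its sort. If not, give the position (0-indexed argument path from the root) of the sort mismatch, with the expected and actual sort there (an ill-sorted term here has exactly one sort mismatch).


      (h) : D
    (p (h)) : D
  (p (p (h))) : D
      (h) : D
    (p (h)) : D
  (p (p (h))) : D
(k (p (p (h))) (p (p (h)))) : B

well-sorted; sort = B


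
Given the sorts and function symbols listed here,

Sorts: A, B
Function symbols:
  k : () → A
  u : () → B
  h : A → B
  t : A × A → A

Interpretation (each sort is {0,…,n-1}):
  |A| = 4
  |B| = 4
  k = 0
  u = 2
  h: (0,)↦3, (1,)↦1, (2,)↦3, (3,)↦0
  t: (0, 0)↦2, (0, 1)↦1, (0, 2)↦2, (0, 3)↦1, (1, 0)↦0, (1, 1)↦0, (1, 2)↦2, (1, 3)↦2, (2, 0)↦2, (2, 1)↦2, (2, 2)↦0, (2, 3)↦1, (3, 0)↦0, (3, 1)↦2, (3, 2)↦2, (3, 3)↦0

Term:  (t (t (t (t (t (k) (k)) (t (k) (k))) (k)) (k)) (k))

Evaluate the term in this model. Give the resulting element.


  k = 0
  k = 0
  (t (k) (k)) = t(0, 0) = 2
  k = 0
  k = 0
  (t (k) (k)) = t(0, 0) = 2
  (t (t (k) (k)) (t (k) (k))) = t(2, 2) = 0
  k = 0
  (t (t (t (k) (k)) (t (k) (k))) (k)) = t(0, 0) = 2
  k = 0
  (t (t (t (t (k) (k)) (t (k) (k))) (k)) (k)) = t(2, 0) = 2
  k = 0
  (t (t (t (t (t (k) (k)) (t (k) (k))) (k)) (k)) (k)) = t(2, 0) = 2

value = 2


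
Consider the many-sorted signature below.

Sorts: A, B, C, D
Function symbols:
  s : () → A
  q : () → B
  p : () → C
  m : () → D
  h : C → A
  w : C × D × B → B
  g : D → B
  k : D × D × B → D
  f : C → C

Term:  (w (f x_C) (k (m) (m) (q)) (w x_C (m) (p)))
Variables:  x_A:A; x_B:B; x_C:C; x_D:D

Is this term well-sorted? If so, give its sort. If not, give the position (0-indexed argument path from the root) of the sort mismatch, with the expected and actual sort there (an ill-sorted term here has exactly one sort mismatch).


    x_C : C
  (f x_C) : C
    (m) : D
    (m) : D
    (q) : B
  (k (m) (m) (q)) : D
    x_C : C
    (m) : D
    (p) : C
  (w x_C (m) (p)) : ✗ arg 2 at [2, 2] has sort C, expected B

ill-sorted at position [2, 2]: expected B, got C


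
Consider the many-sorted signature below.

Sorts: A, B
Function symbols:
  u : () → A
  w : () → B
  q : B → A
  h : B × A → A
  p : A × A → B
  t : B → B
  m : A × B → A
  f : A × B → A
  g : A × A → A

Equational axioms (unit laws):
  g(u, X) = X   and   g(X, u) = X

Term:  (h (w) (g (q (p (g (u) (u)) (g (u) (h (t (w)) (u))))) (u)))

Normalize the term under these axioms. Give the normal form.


normal form = (h (w) (q (p (u) (h (t (w)) (u)))))

1. (h (w) (g (q (p (g (u) (u)) (g (u) (h (t (w)) (u))))) (u)))  →  (h (w) (q (p (g (u) (u)) (g (u) (h (t (w)) (u))))))
2. (h (w) (q (p (g (u) (u)) (g (u) (h (t (w)) (u))))))  →  (h (w) (q (p (u) (g (u) (h (t (w)) (u))))))
3. (h (w) (q (p (u) (g (u) (h (t (w)) (u))))))  →  (h (w) (q (p (u) (h (t (w)) (u)))))


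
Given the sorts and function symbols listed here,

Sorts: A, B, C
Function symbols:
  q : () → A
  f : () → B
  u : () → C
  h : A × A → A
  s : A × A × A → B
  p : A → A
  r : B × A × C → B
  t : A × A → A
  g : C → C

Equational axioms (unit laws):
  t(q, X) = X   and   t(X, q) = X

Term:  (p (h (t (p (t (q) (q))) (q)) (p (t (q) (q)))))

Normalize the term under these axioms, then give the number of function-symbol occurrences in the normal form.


size = 6

1. (p (h (t (p (t (q) (q))) (q)) (p (t (q) (q)))))  →  (p (h (p (t (q) (q))) (p (t (q) (q)))))
2. (p (h (p (t (q) (q))) (p (t (q) (q)))))  →  (p (h (p (q)) (p (t (q) (q)))))
3. (p (h (p (q)) (p (t (q) (q)))))  →  (p (h (p (q)) (p (q))))
normal form: (p (h (p (q)) (p (q))))


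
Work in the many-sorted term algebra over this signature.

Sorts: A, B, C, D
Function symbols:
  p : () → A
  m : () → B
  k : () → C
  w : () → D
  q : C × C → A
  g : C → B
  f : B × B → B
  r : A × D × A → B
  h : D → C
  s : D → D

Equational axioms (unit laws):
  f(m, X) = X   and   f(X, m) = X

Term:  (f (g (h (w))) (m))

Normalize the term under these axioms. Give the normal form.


normal form = (g (h (w)))

1. (f (g (h (w))) (m))  →  (g (h (w)))


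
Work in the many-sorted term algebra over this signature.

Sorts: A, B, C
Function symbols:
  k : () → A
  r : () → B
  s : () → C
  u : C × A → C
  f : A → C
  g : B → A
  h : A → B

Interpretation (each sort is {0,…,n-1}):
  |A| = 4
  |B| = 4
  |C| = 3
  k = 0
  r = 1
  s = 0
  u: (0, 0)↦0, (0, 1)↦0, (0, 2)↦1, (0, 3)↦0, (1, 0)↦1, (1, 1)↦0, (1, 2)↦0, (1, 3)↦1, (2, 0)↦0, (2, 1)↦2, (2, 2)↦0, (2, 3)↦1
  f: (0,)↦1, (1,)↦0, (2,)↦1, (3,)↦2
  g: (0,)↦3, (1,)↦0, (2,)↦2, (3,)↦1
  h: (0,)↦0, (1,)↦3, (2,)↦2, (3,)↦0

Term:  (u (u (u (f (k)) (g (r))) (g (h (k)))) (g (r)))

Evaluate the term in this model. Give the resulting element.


  k = 0
  (f (k)) = f(0,) = 1
  r = 1
  (g (r)) = g(1,) = 0
  (u (f (k)) (g (r))) = u(1, 0) = 1
  k = 0
  (h (k)) = h(0,) = 0
  (g (h (k))) = g(0,) = 3
  (u (u (f (k)) (g (r))) (g (h (k)))) = u(1, 3) = 1
  r = 1
  (g (r)) = g(1,) = 0
  (u (u (u (f (k)) (g (r))) (g (h (k)))) (g (r))) = u(1, 0) = 1

value = 1


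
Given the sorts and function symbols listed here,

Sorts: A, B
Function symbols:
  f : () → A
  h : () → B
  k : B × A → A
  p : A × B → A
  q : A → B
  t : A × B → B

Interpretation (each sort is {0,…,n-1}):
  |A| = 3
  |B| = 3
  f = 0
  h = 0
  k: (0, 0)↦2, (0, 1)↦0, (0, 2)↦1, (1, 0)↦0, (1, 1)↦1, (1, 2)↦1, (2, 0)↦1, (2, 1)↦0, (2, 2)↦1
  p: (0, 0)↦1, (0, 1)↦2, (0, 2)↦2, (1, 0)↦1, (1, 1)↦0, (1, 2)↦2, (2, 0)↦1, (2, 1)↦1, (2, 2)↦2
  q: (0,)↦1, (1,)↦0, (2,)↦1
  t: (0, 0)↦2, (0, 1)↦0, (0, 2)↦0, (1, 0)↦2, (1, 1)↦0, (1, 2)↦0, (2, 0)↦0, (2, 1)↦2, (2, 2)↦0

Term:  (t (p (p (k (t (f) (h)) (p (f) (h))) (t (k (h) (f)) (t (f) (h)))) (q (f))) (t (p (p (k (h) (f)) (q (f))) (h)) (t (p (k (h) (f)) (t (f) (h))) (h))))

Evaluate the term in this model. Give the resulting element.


value = 0

  f = 0
  h = 0
  (t (f) (h)) = t(0, 0) = 2
  f = 0
  h = 0
  (p (f) (h)) = p(0, 0) = 1
  (k (t (f) (h)) (p (f) (h))) = k(2, 1) = 0
  h = 0
  f = 0
  (k (h) (f)) = k(0, 0) = 2
  f = 0
  h = 0
  (t (f) (h)) = t(0, 0) = 2
  (t (k (h) (f)) (t (f) (h))) = t(2, 2) = 0
  (p (k (t (f) (h)) (p (f) (h))) (t (k (h) (f)) (t (f) (h)))) = p(0, 0) = 1
  f = 0
  (q (f)) = q(0,) = 1
  (p (p (k (t (f) (h)) (p (f) (h))) (t (k (h) (f)) (t (f) (h)))) (q (f))) = p(1, 1) = 0
  h = 0
  f = 0
  (k (h) (f)) = k(0, 0) = 2
  f = 0
  (q (f)) = q(0,) = 1
  (p (k (h) (f)) (q (f))) = p(2, 1) = 1
  h = 0
  (p (p (k (h) (f)) (q (f))) (h)) = p(1, 0) = 1
  h = 0
  f = 0
  (k (h) (f)) = k(0, 0) = 2
  f = 0
  h = 0
  (t (f) (h)) = t(0, 0) = 2
  (p (k (h) (f)) (t (f) (h))) = p(2, 2) = 2
  h = 0
  (t (p (k (h) (f)) (t (f) (h))) (h)) = t(2, 0) = 0
  (t (p (p (k (h) (f)) (q (f))) (h)) (t (p (k (h) (f)) (t (f) (h))) (h))) = t(1, 0) = 2
  (t (p (p (k (t (f) (h)) (p (f) (h))) (t (k (h) (f)) (t (f) (h)))) (q (f))) (t (p (p (k (h) (f)) (q (f))) (h)) (t (p (k (h) (f)) (t (f) (h))) (h)))) = t(0, 2) = 0


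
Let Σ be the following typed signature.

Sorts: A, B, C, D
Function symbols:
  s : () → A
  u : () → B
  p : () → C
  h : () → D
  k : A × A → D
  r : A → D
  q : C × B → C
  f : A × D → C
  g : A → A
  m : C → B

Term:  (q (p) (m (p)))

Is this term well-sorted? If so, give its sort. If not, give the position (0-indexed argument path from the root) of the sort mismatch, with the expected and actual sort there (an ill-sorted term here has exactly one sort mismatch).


  (p) : C
    (p) : C
  (m (p)) : B
(q (p) (m (p))) : C

well-sorted; sort = C


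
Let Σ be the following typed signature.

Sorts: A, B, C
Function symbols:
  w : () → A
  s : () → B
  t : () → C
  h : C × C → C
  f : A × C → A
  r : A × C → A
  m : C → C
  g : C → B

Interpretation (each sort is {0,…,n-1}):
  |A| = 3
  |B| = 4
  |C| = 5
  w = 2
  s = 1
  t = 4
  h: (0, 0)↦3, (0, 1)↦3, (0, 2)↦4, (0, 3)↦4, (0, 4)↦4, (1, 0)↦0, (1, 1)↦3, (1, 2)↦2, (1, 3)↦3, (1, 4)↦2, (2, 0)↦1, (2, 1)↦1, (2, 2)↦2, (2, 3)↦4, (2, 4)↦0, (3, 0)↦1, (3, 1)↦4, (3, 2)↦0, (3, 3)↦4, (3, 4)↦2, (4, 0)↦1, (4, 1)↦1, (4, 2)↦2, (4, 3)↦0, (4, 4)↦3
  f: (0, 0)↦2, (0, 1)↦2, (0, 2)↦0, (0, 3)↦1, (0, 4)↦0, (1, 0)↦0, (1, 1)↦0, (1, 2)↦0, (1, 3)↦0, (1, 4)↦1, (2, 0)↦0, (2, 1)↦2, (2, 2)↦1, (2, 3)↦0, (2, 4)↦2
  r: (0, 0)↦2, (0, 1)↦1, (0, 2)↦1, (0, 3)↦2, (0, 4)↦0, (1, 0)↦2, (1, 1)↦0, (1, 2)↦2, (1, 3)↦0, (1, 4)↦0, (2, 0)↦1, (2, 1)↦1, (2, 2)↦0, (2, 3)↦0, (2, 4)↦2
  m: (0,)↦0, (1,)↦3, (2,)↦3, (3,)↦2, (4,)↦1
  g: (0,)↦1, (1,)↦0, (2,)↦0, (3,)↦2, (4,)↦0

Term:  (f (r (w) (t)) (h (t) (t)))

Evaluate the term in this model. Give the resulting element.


  w = 2
  t = 4
  (r (w) (t)) = r(2, 4) = 2
  t = 4
  t = 4
  (h (t) (t)) = h(4, 4) = 3
  (f (r (w) (t)) (h (t) (t))) = f(2, 3) = 0

value = 0


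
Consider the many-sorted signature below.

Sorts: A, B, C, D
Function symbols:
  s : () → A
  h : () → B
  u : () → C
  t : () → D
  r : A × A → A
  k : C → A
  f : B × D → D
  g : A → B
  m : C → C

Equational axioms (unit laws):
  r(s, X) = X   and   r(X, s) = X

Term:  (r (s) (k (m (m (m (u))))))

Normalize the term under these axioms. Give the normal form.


1. (r (s) (k (m (m (m (u))))))  →  (k (m (m (m (u)))))

normal form = (k (m (m (m (u)))))


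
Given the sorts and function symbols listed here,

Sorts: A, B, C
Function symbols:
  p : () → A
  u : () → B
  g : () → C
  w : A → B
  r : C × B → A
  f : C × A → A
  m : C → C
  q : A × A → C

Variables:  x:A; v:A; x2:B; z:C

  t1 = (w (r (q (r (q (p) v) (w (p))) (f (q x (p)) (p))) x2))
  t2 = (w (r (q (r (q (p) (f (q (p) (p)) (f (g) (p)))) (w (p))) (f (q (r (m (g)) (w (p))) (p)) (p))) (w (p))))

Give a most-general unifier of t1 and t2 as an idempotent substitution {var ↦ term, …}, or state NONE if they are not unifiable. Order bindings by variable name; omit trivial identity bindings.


{v ↦ (f (q (p) (p)) (f (g) (p))), x ↦ (r (m (g)) (w (p))), x2 ↦ (w (p))}


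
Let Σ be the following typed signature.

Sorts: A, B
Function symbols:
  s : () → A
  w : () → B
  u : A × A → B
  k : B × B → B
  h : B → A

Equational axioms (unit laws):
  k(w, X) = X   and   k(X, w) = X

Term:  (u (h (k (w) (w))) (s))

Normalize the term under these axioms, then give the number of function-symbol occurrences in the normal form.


1. (u (h (k (w) (w))) (s))  →  (u (h (w)) (s))
normal form: (u (h (w)) (s))

size = 4


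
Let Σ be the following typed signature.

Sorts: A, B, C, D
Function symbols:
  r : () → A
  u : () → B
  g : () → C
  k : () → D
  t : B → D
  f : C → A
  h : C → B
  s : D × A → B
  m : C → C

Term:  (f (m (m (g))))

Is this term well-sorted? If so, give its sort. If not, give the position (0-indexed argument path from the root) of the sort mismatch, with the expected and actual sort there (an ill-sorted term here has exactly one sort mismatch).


well-sorted; sort = A

      (g) : C
    (m (g)) : C
  (m (m (g))) : C
(f (m (m (g)))) : A


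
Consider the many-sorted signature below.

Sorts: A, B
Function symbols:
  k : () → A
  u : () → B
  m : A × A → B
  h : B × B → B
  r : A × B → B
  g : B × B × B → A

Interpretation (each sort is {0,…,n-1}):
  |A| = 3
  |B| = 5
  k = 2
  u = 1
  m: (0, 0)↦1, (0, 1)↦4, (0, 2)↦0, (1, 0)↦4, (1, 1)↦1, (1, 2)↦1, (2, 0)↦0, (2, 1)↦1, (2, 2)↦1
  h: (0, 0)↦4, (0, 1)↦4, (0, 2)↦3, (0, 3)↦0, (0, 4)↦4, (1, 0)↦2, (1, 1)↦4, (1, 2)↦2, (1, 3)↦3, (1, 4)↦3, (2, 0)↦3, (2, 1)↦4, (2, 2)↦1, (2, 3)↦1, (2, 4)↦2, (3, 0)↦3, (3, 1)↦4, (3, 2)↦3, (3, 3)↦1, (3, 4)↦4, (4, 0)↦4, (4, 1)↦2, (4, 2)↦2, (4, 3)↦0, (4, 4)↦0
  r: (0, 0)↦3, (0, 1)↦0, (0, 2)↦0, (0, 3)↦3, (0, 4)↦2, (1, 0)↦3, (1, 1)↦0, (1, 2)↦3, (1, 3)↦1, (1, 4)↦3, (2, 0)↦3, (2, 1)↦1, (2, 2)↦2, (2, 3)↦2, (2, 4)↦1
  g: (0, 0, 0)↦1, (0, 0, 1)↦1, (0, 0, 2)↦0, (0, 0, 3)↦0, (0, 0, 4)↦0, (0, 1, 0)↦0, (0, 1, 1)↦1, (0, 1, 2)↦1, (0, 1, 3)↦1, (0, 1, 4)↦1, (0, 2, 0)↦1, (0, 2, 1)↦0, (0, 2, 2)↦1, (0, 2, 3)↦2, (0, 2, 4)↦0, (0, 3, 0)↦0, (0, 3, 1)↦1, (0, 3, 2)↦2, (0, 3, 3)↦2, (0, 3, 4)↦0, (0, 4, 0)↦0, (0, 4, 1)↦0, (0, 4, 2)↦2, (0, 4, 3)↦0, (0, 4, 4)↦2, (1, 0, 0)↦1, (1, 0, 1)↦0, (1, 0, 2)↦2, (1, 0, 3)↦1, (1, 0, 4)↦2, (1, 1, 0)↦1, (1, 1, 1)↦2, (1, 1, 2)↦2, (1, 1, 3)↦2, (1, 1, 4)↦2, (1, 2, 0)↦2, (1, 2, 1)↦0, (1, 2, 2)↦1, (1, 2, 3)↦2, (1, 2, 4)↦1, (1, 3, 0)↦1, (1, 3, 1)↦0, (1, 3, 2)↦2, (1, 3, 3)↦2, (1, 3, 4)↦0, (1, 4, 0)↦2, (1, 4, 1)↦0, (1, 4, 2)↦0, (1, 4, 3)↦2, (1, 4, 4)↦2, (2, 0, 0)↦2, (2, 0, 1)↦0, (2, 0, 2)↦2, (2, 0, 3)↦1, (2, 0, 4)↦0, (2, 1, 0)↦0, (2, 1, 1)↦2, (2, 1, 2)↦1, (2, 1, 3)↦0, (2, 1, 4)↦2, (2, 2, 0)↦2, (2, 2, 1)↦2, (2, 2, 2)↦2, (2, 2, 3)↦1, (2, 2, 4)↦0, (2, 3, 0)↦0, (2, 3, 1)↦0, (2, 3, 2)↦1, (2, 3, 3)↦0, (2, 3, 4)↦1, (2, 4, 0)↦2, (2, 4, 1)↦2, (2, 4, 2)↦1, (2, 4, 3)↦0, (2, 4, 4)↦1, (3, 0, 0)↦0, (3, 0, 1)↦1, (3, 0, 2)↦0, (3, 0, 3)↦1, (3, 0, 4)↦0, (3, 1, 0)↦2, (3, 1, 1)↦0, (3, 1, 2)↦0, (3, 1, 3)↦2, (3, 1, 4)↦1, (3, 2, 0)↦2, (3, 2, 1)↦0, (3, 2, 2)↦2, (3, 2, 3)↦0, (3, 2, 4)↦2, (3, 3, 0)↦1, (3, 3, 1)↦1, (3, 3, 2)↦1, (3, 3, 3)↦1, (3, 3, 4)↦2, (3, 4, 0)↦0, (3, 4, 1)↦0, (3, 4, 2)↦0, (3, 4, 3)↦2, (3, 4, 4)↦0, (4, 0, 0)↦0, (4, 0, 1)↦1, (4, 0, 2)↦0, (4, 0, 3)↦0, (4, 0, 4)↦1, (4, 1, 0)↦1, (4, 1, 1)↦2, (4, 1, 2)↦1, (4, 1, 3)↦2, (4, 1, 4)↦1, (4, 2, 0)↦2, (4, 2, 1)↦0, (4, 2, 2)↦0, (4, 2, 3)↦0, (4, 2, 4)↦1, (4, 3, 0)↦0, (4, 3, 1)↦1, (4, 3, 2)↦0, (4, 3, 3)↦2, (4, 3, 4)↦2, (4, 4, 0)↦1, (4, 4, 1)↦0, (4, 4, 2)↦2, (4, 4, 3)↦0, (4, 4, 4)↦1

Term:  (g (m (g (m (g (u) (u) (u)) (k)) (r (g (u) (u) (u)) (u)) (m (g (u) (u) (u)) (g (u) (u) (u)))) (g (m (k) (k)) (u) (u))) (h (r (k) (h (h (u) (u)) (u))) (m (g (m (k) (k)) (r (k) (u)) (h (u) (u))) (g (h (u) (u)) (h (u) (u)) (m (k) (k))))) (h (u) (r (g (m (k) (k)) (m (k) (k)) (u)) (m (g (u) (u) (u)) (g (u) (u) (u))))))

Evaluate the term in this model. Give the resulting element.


  u = 1
  u = 1
  u = 1
  (g (u) (u) (u)) = g(1, 1, 1) = 2
  k = 2
  (m (g (u) (u) (u)) (k)) = m(2, 2) = 1
  u = 1
  u = 1
  u = 1
  (g (u) (u) (u)) = g(1, 1, 1) = 2
  u = 1
  (r (g (u) (u) (u)) (u)) = r(2, 1) = 1
  u = 1
  u = 1
  u = 1
  (g (u) (u) (u)) = g(1, 1, 1) = 2
  u = 1
  u = 1
  u = 1
  (g (u) (u) (u)) = g(1, 1, 1) = 2
  (m (g (u) (u) (u)) (g (u) (u) (u))) = m(2, 2) = 1
  (g (m (g (u) (u) (u)) (k)) (r (g (u) (u) (u)) (u)) (m (g (u) (u) (u)) (g (u) (u) (u)))) = g(1, 1, 1) = 2
  k = 2
  k = 2
  (m (k) (k)) = m(2, 2) = 1
  u = 1
  u = 1
  (g (m (k) (k)) (u) (u)) = g(1, 1, 1) = 2
  (m (g (m (g (u) (u) (u)) (k)) (r (g (u) (u) (u)) (u)) (m (g (u) (u) (u)) (g (u) (u) (u)))) (g (m (k) (k)) (u) (u))) = m(2, 2) = 1
  k = 2
  u = 1
  u = 1
  (h (u) (u)) = h(1, 1) = 4
  u = 1
  (h (h (u) (u)) (u)) = h(4, 1) = 2
  (r (k) (h (h (u) (u)) (u))) = r(2, 2) = 2
  k = 2
  k = 2
  (m (k) (k)) = m(2, 2) = 1
  k = 2
  u = 1
  (r (k) (u)) = r(2, 1) = 1
  u = 1
  u = 1
  (h (u) (u)) = h(1, 1) = 4
  (g (m (k) (k)) (r (k) (u)) (h (u) (u))) = g(1, 1, 4) = 2
  u = 1
  u = 1
  (h (u) (u)) = h(1, 1) = 4
  u = 1
  u = 1
  (h (u) (u)) = h(1, 1) = 4
  k = 2
  k = 2
  (m (k) (k)) = m(2, 2) = 1
  (g (h (u) (u)) (h (u) (u)) (m (k) (k))) = g(4, 4, 1) = 0
  (m (g (m (k) (k)) (r (k) (u)) (h (u) (u))) (g (h (u) (u)) (h (u) (u)) (m (k) (k)))) = m(2, 0) = 0
  (h (r (k) (h (h (u) (u)) (u))) (m (g (m (k) (k)) (r (k) (u)) (h (u) (u))) (g (h (u) (u)) (h (u) (u)) (m (k) (k))))) = h(2, 0) = 3
  u = 1
  k = 2
  k = 2
  (m (k) (k)) = m(2, 2) = 1
  k = 2
  k = 2
  (m (k) (k)) = m(2, 2) = 1
  u = 1
  (g (m (k) (k)) (m (k) (k)) (u)) = g(1, 1, 1) = 2
  u = 1
  u = 1
  u = 1
  (g (u) (u) (u)) = g(1, 1, 1) = 2
  u = 1
  u = 1
  u = 1
  (g (u) (u) (u)) = g(1, 1, 1) = 2
  (m (g (u) (u) (u)) (g (u) (u) (u))) = m(2, 2) = 1
  (r (g (m (k) (k)) (m (k) (k)) (u)) (m (g (u) (u) (u)) (g (u) (u) (u)))) = r(2, 1) = 1
  (h (u) (r (g (m (k) (k)) (m (k) (k)) (u)) (m (g (u) (u) (u)) (g (u) (u) (u))))) = h(1, 1) = 4
  (g (m (g (m (g (u) (u) (u)) (k)) (r (g (u) (u) (u)) (u)) (m (g (u) (u) (u)) (g (u) (u) (u)))) (g (m (k) (k)) (u) (u))) (h (r (k) (h (h (u) (u)) (u))) (m (g (m (k) (k)) (r (k) (u)) (h (u) (u))) (g (h (u) (u)) (h (u) (u)) (m (k) (k))))) (h (u) (r (g (m (k) (k)) (m (k) (k)) (u)) (m (g (u) (u) (u)) (g (u) (u) (u)))))) = g(1, 3, 4) = 0

value = 0


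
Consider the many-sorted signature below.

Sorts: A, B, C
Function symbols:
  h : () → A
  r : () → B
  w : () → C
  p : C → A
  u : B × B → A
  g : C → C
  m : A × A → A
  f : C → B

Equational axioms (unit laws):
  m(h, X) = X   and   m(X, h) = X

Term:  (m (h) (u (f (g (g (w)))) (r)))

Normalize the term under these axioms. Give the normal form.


1. (m (h) (u (f (g (g (w)))) (r)))  →  (u (f (g (g (w)))) (r))

normal form = (u (f (g (g (w)))) (r))


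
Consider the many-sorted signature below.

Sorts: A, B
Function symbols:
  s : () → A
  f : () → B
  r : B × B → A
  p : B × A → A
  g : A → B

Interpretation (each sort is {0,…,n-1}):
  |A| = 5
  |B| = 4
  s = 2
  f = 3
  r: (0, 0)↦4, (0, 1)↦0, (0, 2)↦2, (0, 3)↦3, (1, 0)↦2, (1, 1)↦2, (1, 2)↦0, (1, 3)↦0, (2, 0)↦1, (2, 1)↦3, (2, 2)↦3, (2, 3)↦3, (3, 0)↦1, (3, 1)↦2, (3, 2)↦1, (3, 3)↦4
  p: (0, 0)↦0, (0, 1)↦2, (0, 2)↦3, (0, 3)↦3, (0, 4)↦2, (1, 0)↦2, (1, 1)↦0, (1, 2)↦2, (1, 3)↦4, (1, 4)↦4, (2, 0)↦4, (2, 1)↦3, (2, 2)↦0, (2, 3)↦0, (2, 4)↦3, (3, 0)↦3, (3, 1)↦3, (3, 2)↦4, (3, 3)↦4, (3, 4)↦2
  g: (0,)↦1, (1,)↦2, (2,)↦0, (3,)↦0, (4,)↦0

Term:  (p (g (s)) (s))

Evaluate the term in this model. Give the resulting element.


value = 3

  s = 2
  (g (s)) = g(2,) = 0
  s = 2
  (p (g (s)) (s)) = p(0, 2) = 3


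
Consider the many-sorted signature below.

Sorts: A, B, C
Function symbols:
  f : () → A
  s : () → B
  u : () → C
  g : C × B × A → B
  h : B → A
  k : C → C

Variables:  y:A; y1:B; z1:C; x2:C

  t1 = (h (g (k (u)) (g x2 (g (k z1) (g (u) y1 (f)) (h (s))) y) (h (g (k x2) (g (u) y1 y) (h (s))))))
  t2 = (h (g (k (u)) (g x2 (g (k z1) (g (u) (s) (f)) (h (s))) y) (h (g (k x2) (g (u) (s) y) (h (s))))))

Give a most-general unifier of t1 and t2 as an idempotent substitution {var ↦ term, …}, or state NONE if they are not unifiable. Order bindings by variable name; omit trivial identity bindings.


{y1 ↦ (s)}


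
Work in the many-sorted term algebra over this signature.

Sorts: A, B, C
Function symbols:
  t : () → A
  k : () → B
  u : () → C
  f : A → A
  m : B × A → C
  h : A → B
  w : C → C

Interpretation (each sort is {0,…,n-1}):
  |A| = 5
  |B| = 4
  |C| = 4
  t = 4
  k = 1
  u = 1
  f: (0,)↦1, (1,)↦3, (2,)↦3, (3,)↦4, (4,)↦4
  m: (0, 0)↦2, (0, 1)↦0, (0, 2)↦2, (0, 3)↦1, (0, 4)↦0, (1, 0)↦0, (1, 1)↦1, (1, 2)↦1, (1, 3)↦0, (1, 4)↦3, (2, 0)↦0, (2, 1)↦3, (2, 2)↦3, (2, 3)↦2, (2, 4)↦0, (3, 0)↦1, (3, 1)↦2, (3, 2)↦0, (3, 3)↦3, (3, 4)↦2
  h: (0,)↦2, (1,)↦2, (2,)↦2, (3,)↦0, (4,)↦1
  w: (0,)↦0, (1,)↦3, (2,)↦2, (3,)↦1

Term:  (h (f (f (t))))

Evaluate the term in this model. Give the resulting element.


value = 1

  t = 4
  (f (t)) = f(4,) = 4
  (f (f (t))) = f(4,) = 4
  (h (f (f (t)))) = h(4,) = 1


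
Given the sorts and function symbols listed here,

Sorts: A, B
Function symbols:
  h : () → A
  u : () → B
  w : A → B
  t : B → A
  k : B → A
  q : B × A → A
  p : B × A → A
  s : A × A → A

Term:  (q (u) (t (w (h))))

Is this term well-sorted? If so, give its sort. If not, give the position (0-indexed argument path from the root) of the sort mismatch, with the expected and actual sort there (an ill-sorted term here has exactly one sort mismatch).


well-sorted; sort = A

  (u) : B
      (h) : A
    (w (h)) : B
  (t (w (h))) : A
(q (u) (t (w (h)))) : A


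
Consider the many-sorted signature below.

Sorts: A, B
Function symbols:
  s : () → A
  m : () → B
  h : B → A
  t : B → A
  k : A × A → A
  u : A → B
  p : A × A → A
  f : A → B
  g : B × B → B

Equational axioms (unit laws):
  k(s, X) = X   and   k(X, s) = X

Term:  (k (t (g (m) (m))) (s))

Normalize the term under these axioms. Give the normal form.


normal form = (t (g (m) (m)))

1. (k (t (g (m) (m))) (s))  →  (t (g (m) (m)))


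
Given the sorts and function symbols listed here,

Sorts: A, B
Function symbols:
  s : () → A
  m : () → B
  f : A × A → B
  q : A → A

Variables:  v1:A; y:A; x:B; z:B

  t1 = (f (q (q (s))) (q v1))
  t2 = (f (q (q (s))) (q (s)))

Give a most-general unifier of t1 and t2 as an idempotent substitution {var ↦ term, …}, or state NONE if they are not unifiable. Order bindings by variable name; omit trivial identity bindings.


{v1 ↦ (s)}


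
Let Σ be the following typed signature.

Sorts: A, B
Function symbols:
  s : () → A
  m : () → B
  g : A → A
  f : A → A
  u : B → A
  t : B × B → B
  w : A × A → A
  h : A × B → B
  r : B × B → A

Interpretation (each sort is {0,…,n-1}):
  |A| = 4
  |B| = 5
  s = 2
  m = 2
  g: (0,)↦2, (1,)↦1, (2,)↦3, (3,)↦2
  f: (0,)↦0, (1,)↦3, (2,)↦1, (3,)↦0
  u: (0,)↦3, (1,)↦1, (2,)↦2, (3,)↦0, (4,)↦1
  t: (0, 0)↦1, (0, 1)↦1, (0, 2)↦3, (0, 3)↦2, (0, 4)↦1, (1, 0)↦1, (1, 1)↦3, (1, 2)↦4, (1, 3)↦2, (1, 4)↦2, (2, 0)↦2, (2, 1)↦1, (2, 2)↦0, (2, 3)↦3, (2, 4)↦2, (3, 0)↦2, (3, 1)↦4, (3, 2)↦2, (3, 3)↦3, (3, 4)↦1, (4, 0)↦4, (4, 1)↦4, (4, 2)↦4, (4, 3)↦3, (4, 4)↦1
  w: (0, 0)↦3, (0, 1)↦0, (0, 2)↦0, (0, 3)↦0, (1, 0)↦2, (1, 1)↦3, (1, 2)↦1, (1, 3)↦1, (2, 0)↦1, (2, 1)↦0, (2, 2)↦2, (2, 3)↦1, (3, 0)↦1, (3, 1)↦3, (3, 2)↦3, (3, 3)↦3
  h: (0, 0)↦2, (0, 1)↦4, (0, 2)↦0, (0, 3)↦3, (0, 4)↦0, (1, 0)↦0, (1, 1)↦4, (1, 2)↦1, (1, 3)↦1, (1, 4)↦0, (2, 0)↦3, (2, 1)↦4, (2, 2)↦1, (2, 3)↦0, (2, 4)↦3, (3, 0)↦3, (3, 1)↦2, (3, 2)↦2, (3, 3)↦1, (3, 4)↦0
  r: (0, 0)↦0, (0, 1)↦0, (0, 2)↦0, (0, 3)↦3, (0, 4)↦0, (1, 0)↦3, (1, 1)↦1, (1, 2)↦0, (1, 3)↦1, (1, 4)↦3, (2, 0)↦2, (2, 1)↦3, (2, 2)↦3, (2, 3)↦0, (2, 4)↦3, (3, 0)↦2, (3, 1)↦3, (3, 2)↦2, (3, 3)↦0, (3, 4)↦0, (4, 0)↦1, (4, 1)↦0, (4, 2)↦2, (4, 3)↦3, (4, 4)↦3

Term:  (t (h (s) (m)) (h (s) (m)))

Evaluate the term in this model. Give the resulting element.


  s = 2
  m = 2
  (h (s) (m)) = h(2, 2) = 1
  s = 2
  m = 2
  (h (s) (m)) = h(2, 2) = 1
  (t (h (s) (m)) (h (s) (m))) = t(1, 1) = 3

value = 3


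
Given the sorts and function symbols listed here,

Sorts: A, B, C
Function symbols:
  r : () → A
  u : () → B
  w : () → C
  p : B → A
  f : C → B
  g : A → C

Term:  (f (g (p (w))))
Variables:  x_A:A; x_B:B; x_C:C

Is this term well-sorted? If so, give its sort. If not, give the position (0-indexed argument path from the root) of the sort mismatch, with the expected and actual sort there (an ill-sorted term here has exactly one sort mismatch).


ill-sorted at position [0, 0, 0]: expected B, got C

      (w) : C
    (p (w)) : ✗ arg 0 at [0, 0, 0] has sort C, expected B


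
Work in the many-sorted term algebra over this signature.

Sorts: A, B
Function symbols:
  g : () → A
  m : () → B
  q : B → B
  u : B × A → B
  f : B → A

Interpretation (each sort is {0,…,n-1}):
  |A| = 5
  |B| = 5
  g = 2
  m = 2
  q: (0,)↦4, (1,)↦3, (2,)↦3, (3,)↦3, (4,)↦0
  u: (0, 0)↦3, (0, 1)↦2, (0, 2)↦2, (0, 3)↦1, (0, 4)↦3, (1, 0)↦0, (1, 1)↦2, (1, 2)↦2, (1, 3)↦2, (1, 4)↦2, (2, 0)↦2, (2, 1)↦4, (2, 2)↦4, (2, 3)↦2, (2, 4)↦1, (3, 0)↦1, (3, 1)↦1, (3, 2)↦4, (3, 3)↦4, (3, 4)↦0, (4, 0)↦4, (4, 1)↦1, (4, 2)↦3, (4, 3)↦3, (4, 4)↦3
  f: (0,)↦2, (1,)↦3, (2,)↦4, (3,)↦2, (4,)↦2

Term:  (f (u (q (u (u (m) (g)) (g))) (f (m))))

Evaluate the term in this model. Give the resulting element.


value = 2

  m = 2
  g = 2
  (u (m) (g)) = u(2, 2) = 4
  g = 2
  (u (u (m) (g)) (g)) = u(4, 2) = 3
  (q (u (u (m) (g)) (g))) = q(3,) = 3
  m = 2
  (f (m)) = f(2,) = 4
  (u (q (u (u (m) (g)) (g))) (f (m))) = u(3, 4) = 0
  (f (u (q (u (u (m) (g)) (g))) (f (m)))) = f(0,) = 2


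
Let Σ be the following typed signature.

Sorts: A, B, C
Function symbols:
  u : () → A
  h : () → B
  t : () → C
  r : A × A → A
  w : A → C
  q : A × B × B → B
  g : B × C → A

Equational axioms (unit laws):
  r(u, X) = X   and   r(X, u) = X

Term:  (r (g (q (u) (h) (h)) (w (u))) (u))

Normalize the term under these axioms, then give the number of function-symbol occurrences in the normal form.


size = 7

1. (r (g (q (u) (h) (h)) (w (u))) (u))  →  (g (q (u) (h) (h)) (w (u)))
normal form: (g (q (u) (h) (h)) (w (u)))


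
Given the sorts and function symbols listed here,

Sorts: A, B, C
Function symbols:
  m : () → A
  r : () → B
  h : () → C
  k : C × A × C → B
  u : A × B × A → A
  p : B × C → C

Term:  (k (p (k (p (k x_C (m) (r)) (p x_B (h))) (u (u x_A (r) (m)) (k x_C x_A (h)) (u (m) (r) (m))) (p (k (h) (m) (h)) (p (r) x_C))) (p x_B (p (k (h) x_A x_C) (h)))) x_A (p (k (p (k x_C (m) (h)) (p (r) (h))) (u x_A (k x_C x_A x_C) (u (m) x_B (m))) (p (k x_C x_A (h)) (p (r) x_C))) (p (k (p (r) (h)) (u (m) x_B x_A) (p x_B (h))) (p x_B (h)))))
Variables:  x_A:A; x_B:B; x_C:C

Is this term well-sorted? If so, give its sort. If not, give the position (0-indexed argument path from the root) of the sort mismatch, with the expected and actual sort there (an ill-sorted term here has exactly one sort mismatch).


ill-sorted at position [0, 0, 0, 0, 2]: expected C, got B

          x_C : C
          (m) : A
          (r) : B
        (k x_C (m) (r)) : ✗ arg 2 at [0, 0, 0, 0, 2] has sort B, expected C
          x_B : B
          (h) : C
        (p x_B (h)) : C
          x_A : A
          (r) : B
          (m) : A
        (u x_A (r) (m)) : A
          x_C : C
          x_A : A
          (h) : C
        (k x_C x_A (h)) : B
          (m) : A
          (r) : B
          (m) : A
        (u (m) (r) (m)) : A
      (u (u x_A (r) (m)) (k x_C x_A (h)) (u (m) (r) (m))) : A
          (h) : C
          (m) : A
          (h) : C
        (k (h) (m) (h)) : B
          (r) : B
          x_C : C
        (p (r) x_C) : C
      (p (k (h) (m) (h)) (p (r) x_C)) : C
      x_B : B
          (h) : C
          x_A : A
          x_C : C
        (k (h) x_A x_C) : B
        (h) : C
      (p (k (h) x_A x_C) (h)) : C
    (p x_B (p (k (h) x_A x_C) (h))) : C
  x_A : A
          x_C : C
          (m) : A
          (h) : C
        (k x_C (m) (h)) : B
          (r) : B
          (h) : C
        (p (r) (h)) : C
      (p (k x_C (m) (h)) (p (r) (h))) : C
        x_A : A
          x_C : C
          x_A : A
          x_C : C
        (k x_C x_A x_C) : B
          (m) : A
          x_B : B
          (m) : A
        (u (m) x_B (m)) : A
      (u x_A (k x_C x_A x_C) (u (m) x_B (m))) : A
          x_C : C
          x_A : A
          (h) : C
        (k x_C x_A (h)) : B
          (r) : B
          x_C : C
        (p (r) x_C) : C
      (p (k x_C x_A (h)) (p (r) x_C)) : C
    (k (p (k x_C (m) (h)) (p (r) (h))) (u x_A (k x_C x_A x_C) (u (m) x_B (m))) (p (k x_C x_A (h)) (p (r) x_C))) : B
          (r) : B
          (h) : C
        (p (r) (h)) : C
          (m) : A
          x_B : B
          x_A : A
        (u (m) x_B x_A) : A
          x_B : B
          (h) : C
        (p x_B (h)) : C
      (k (p (r) (h)) (u (m) x_B x_A) (p x_B (h))) : B
        x_B : B
        (h) : C
      (p x_B (h)) : C
    (p (k (p (r) (h)) (u (m) x_B x_A) (p x_B (h))) (p x_B (h))) : C
  (p (k (p (k x_C (m) (h)) (p (r) (h))) (u x_A (k x_C x_A x_C) (u (m) x_B (m))) (p (k x_C x_A (h)) (p (r) x_C))) (p (k (p (r) (h)) (u (m) x_B x_A) (p x_B (h))) (p x_B (h)))) : C


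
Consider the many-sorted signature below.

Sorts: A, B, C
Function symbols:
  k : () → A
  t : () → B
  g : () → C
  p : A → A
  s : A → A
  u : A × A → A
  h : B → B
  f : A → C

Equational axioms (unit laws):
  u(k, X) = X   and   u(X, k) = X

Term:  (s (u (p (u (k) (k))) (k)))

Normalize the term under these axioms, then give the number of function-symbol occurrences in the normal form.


1. (s (u (p (u (k) (k))) (k)))  →  (s (p (u (k) (k))))
2. (s (p (u (k) (k))))  →  (s (p (k)))
normal form: (s (p (k)))

size = 3


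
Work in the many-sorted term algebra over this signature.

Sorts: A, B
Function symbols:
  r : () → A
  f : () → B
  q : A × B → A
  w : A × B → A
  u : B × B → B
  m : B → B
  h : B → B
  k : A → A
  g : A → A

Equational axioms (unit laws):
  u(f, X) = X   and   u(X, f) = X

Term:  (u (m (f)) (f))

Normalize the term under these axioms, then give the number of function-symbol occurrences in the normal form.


size = 2

1. (u (m (f)) (f))  →  (m (f))
normal form: (m (f))


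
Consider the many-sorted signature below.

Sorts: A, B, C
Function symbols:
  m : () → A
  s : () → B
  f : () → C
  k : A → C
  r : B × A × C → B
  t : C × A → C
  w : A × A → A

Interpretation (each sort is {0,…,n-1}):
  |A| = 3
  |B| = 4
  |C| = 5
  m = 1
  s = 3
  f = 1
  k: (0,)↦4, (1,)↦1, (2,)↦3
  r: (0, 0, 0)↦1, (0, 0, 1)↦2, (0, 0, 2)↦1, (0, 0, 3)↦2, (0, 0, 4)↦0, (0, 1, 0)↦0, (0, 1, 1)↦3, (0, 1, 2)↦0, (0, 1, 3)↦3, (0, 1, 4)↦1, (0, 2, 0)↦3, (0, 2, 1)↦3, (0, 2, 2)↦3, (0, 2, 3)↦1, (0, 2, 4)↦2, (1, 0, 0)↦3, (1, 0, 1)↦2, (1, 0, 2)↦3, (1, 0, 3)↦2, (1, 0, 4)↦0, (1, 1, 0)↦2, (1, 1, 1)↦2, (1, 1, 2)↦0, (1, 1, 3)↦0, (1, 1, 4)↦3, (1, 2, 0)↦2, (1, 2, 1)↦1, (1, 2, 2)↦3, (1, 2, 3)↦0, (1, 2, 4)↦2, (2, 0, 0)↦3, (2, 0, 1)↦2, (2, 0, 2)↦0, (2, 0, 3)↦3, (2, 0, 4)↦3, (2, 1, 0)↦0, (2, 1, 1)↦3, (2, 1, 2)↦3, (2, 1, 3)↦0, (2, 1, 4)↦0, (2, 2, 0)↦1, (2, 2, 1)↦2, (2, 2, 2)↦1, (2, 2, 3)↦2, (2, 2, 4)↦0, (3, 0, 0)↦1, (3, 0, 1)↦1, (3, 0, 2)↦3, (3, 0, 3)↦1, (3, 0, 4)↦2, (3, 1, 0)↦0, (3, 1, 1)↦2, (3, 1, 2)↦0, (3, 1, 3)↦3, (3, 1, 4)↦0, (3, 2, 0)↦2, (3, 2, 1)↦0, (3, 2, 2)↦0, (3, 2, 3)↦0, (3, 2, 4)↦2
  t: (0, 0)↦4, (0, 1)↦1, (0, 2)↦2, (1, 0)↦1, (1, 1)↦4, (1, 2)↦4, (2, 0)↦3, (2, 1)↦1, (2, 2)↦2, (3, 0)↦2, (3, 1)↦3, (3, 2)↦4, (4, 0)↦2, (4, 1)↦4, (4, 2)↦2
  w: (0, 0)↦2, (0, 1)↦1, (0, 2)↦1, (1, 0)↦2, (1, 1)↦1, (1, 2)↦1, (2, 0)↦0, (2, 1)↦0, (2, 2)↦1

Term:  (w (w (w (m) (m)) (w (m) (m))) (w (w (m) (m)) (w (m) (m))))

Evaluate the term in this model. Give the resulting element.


value = 1

  m = 1
  m = 1
  (w (m) (m)) = w(1, 1) = 1
  m = 1
  m = 1
  (w (m) (m)) = w(1, 1) = 1
  (w (w (m) (m)) (w (m) (m))) = w(1, 1) = 1
  m = 1
  m = 1
  (w (m) (m)) = w(1, 1) = 1
  m = 1
  m = 1
  (w (m) (m)) = w(1, 1) = 1
  (w (w (m) (m)) (w (m) (m))) = w(1, 1) = 1
  (w (w (w (m) (m)) (w (m) (m))) (w (w (m) (m)) (w (m) (m)))) = w(1, 1) = 1


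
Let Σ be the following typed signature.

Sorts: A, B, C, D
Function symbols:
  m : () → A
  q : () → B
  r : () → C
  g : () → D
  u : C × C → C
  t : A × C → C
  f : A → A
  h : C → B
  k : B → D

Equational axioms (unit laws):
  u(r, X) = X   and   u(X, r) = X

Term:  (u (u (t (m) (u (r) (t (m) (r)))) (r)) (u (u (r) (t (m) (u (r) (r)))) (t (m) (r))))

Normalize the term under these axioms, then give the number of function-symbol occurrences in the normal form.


1. (u (u (t (m) (u (r) (t (m) (r)))) (r)) (u (u (r) (t (m) (u (r) (r)))) (t (m) (r))))  →  (u (t (m) (u (r) (t (m) (r)))) (u (u (r) (t (m) (u (r) (r)))) (t (m) (r))))
2. (u (t (m) (u (r) (t (m) (r)))) (u (u (r) (t (m) (u (r) (r)))) (t (m) (r))))  →  (u (t (m) (t (m) (r))) (u (u (r) (t (m) (u (r) (r)))) (t (m) (r))))
3. (u (t (m) (t (m) (r))) (u (u (r) (t (m) (u (r) (r)))) (t (m) (r))))  →  (u (t (m) (t (m) (r))) (u (t (m) (u (r) (r))) (t (m) (r))))
4. (u (t (m) (t (m) (r))) (u (t (m) (u (r) (r))) (t (m) (r))))  →  (u (t (m) (t (m) (r))) (u (t (m) (r)) (t (m) (r))))
normal form: (u (t (m) (t (m) (r))) (u (t (m) (r)) (t (m) (r))))

size = 13


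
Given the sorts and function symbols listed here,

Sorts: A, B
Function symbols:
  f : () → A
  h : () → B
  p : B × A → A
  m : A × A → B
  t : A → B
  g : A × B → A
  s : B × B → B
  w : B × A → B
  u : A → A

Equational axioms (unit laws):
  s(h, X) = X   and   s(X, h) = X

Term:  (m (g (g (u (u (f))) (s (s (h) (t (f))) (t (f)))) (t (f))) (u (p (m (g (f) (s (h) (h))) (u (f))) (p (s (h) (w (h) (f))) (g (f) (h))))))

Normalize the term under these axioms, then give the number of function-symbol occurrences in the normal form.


1. (m (g (g (u (u (f))) (s (s (h) (t (f))) (t (f)))) (t (f))) (u (p (m (g (f) (s (h) (h))) (u (f))) (p (s (h) (w (h) (f))) (g (f) (h))))))  →  (m (g (g (u (u (f))) (s (t (f)) (t (f)))) (t (f))) (u (p (m (g (f) (s (h) (h))) (u (f))) (p (s (h) (w (h) (f))) (g (f) (h))))))
2. (m (g (g (u (u (f))) (s (t (f)) (t (f)))) (t (f))) (u (p (m (g (f) (s (h) (h))) (u (f))) (p (s (h) (w (h) (f))) (g (f) (h))))))  →  (m (g (g (u (u (f))) (s (t (f)) (t (f)))) (t (f))) (u (p (m (g (f) (h)) (u (f))) (p (s (h) (w (h) (f))) (g (f) (h))))))
3. (m (g (g (u (u (f))) (s (t (f)) (t (f)))) (t (f))) (u (p (m (g (f) (h)) (u (f))) (p (s (h) (w (h) (f))) (g (f) (h))))))  →  (m (g (g (u (u (f))) (s (t (f)) (t (f)))) (t (f))) (u (p (m (g (f) (h)) (u (f))) (p (w (h) (f)) (g (f) (h))))))
normal form: (m (g (g (u (u (f))) (s (t (f)) (t (f)))) (t (f))) (u (p (m (g (f) (h)) (u (f))) (p (w (h) (f)) (g (f) (h))))))

size = 28
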